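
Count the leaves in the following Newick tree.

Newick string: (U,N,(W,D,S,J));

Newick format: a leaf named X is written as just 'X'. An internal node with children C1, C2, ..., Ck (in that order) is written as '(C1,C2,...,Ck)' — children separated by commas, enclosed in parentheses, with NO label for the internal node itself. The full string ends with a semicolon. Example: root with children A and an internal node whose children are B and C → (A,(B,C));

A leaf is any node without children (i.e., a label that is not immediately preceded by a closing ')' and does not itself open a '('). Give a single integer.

Newick: (U,N,(W,D,S,J));
Scan left-to-right; a leaf is any maximal label run not followed by '(':
  pos 1: leaf 'U' → count = 1
  pos 3: leaf 'N' → count = 2
  pos 6: leaf 'W' → count = 3
  pos 8: leaf 'D' → count = 4
  pos 10: leaf 'S' → count = 5
  pos 12: leaf 'J' → count = 6
Total leaves: 6

Answer: 6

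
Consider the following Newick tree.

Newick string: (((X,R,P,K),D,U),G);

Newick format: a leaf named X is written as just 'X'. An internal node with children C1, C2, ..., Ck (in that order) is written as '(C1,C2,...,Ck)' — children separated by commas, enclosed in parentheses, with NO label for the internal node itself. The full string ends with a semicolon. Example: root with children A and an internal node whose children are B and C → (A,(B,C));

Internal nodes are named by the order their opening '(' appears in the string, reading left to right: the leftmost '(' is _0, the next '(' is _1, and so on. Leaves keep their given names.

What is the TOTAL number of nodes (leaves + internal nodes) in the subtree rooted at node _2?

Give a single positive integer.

Answer: 5

Derivation:
Newick: (((X,R,P,K),D,U),G);
Locate _2: it is the '(' at position 2 (the 3rd '(' reading left to right).
Query: subtree rooted at _2
_2: subtree_size = 1 + 4
  X: subtree_size = 1 + 0
  R: subtree_size = 1 + 0
  P: subtree_size = 1 + 0
  K: subtree_size = 1 + 0
Total subtree size of _2: 5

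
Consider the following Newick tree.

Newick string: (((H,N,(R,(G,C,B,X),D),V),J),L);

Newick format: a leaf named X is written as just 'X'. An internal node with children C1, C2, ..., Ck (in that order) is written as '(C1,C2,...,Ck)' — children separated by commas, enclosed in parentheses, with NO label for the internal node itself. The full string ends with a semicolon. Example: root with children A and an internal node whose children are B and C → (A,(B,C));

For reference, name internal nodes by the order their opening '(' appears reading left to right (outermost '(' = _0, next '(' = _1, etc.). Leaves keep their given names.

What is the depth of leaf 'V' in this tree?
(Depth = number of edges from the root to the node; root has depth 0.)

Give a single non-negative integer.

Newick: (((H,N,(R,(G,C,B,X),D),V),J),L);
Naming internals by '(' encounter order: outermost '(' = _0, next = _1, ...
Query node: V
Path from root: _0 -> _1 -> _2 -> V
Depth of V: 3 (number of edges from root)

Answer: 3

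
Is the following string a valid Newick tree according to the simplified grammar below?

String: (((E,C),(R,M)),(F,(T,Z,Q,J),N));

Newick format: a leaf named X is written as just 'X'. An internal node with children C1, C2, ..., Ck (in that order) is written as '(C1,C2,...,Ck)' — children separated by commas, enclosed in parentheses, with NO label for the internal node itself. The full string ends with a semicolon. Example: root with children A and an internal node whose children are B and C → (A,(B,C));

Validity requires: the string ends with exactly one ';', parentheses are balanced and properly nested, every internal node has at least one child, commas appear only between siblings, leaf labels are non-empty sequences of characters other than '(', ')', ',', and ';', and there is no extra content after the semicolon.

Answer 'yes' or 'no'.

Answer: yes

Derivation:
Input: (((E,C),(R,M)),(F,(T,Z,Q,J),N));
Paren balance: 6 '(' vs 6 ')' OK
Ends with single ';': True
Full parse: OK
Valid: True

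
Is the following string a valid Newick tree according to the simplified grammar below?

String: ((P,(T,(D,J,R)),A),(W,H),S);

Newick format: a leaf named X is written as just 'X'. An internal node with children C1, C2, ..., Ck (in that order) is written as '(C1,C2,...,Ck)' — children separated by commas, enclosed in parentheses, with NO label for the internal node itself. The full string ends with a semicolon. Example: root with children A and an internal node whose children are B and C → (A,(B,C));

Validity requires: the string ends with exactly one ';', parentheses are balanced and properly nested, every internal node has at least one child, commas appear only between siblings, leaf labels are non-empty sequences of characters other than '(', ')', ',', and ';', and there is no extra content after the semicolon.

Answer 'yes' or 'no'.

Input: ((P,(T,(D,J,R)),A),(W,H),S);
Paren balance: 5 '(' vs 5 ')' OK
Ends with single ';': True
Full parse: OK
Valid: True

Answer: yes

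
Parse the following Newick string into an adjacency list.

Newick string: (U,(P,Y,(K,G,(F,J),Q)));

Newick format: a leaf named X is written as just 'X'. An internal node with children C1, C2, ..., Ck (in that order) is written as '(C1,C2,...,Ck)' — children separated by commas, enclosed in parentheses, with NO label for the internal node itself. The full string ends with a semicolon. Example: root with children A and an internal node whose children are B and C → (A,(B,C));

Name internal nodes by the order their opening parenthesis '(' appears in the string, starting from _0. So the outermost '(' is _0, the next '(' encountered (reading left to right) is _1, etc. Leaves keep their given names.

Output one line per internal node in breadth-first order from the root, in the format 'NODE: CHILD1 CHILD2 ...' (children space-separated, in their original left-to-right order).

Answer: _0: U _1
_1: P Y _2
_2: K G _3 Q
_3: F J

Derivation:
Input: (U,(P,Y,(K,G,(F,J),Q)));
Scanning left-to-right, naming '(' by encounter order:
  pos 0: '(' -> open internal node _0 (depth 1)
  pos 3: '(' -> open internal node _1 (depth 2)
  pos 8: '(' -> open internal node _2 (depth 3)
  pos 13: '(' -> open internal node _3 (depth 4)
  pos 17: ')' -> close internal node _3 (now at depth 3)
  pos 20: ')' -> close internal node _2 (now at depth 2)
  pos 21: ')' -> close internal node _1 (now at depth 1)
  pos 22: ')' -> close internal node _0 (now at depth 0)
Total internal nodes: 4
BFS adjacency from root:
  _0: U _1
  _1: P Y _2
  _2: K G _3 Q
  _3: F J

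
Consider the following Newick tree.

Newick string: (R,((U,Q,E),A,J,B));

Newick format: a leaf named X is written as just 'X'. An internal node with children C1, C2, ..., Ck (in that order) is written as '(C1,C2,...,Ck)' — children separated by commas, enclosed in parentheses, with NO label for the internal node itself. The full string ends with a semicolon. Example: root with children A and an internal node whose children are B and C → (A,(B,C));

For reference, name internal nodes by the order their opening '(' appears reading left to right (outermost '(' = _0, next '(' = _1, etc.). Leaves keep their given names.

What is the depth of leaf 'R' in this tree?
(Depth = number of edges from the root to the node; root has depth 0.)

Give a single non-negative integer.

Answer: 1

Derivation:
Newick: (R,((U,Q,E),A,J,B));
Naming internals by '(' encounter order: outermost '(' = _0, next = _1, ...
Query node: R
Path from root: _0 -> R
Depth of R: 1 (number of edges from root)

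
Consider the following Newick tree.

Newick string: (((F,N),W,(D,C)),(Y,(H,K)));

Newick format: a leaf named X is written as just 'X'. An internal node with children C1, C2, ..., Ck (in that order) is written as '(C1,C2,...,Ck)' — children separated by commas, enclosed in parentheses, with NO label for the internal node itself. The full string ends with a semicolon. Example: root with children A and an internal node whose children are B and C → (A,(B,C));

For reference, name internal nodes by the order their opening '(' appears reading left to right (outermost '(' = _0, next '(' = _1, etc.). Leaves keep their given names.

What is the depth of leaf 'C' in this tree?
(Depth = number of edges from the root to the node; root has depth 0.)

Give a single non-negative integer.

Newick: (((F,N),W,(D,C)),(Y,(H,K)));
Naming internals by '(' encounter order: outermost '(' = _0, next = _1, ...
Query node: C
Path from root: _0 -> _1 -> _3 -> C
Depth of C: 3 (number of edges from root)

Answer: 3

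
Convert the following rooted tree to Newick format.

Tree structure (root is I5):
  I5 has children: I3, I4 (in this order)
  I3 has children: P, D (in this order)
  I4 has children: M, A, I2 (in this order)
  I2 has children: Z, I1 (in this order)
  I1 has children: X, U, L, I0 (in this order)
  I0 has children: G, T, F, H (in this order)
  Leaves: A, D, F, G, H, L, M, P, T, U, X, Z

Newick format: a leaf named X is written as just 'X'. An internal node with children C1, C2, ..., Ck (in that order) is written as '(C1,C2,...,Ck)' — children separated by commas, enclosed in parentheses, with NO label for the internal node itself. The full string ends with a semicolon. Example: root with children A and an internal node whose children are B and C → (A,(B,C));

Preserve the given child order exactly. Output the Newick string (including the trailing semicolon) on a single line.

Answer: ((P,D),(M,A,(Z,(X,U,L,(G,T,F,H)))));

Derivation:
internal I5 with children ['I3', 'I4']
  internal I3 with children ['P', 'D']
    leaf 'P' → 'P'
    leaf 'D' → 'D'
  → '(P,D)'
  internal I4 with children ['M', 'A', 'I2']
    leaf 'M' → 'M'
    leaf 'A' → 'A'
    internal I2 with children ['Z', 'I1']
      leaf 'Z' → 'Z'
      internal I1 with children ['X', 'U', 'L', 'I0']
        leaf 'X' → 'X'
        leaf 'U' → 'U'
        leaf 'L' → 'L'
        internal I0 with children ['G', 'T', 'F', 'H']
          leaf 'G' → 'G'
          leaf 'T' → 'T'
          leaf 'F' → 'F'
          leaf 'H' → 'H'
        → '(G,T,F,H)'
      → '(X,U,L,(G,T,F,H))'
    → '(Z,(X,U,L,(G,T,F,H)))'
  → '(M,A,(Z,(X,U,L,(G,T,F,H))))'
→ '((P,D),(M,A,(Z,(X,U,L,(G,T,F,H)))))'
Final: ((P,D),(M,A,(Z,(X,U,L,(G,T,F,H)))));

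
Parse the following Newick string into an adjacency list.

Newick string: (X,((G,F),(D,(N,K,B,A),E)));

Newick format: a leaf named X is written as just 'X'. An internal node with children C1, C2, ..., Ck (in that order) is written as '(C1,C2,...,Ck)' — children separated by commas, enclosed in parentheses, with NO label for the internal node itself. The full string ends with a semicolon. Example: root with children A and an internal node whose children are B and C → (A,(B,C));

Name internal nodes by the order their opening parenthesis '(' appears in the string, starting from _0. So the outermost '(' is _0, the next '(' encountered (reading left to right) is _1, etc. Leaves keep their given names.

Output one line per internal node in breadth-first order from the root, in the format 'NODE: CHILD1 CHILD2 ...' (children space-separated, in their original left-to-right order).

Input: (X,((G,F),(D,(N,K,B,A),E)));
Scanning left-to-right, naming '(' by encounter order:
  pos 0: '(' -> open internal node _0 (depth 1)
  pos 3: '(' -> open internal node _1 (depth 2)
  pos 4: '(' -> open internal node _2 (depth 3)
  pos 8: ')' -> close internal node _2 (now at depth 2)
  pos 10: '(' -> open internal node _3 (depth 3)
  pos 13: '(' -> open internal node _4 (depth 4)
  pos 21: ')' -> close internal node _4 (now at depth 3)
  pos 24: ')' -> close internal node _3 (now at depth 2)
  pos 25: ')' -> close internal node _1 (now at depth 1)
  pos 26: ')' -> close internal node _0 (now at depth 0)
Total internal nodes: 5
BFS adjacency from root:
  _0: X _1
  _1: _2 _3
  _2: G F
  _3: D _4 E
  _4: N K B A

Answer: _0: X _1
_1: _2 _3
_2: G F
_3: D _4 E
_4: N K B A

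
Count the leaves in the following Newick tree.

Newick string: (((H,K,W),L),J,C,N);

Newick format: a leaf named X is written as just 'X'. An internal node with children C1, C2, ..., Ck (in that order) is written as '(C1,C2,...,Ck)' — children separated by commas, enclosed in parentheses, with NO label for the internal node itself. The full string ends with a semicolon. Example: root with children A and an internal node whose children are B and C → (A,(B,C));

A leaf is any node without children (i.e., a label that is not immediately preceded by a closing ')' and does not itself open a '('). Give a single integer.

Answer: 7

Derivation:
Newick: (((H,K,W),L),J,C,N);
Scan left-to-right; a leaf is any maximal label run not followed by '(':
  pos 3: leaf 'H' → count = 1
  pos 5: leaf 'K' → count = 2
  pos 7: leaf 'W' → count = 3
  pos 10: leaf 'L' → count = 4
  pos 13: leaf 'J' → count = 5
  pos 15: leaf 'C' → count = 6
  pos 17: leaf 'N' → count = 7
Total leaves: 7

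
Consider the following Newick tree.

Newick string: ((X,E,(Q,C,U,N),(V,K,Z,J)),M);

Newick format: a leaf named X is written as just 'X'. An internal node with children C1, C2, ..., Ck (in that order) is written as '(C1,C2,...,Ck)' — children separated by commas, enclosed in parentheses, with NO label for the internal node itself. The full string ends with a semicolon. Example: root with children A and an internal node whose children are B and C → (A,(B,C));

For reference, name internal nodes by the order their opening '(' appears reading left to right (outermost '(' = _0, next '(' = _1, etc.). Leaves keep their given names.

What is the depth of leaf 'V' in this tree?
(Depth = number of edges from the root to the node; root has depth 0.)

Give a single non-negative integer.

Answer: 3

Derivation:
Newick: ((X,E,(Q,C,U,N),(V,K,Z,J)),M);
Naming internals by '(' encounter order: outermost '(' = _0, next = _1, ...
Query node: V
Path from root: _0 -> _1 -> _3 -> V
Depth of V: 3 (number of edges from root)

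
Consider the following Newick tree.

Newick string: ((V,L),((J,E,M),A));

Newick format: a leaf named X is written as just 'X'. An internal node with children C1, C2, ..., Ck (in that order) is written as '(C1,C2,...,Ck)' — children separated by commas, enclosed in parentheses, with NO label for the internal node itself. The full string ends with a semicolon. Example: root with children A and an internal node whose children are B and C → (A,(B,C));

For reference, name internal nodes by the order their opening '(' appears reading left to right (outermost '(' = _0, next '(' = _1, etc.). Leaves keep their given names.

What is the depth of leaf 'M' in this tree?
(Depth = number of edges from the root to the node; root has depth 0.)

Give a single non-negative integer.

Newick: ((V,L),((J,E,M),A));
Naming internals by '(' encounter order: outermost '(' = _0, next = _1, ...
Query node: M
Path from root: _0 -> _2 -> _3 -> M
Depth of M: 3 (number of edges from root)

Answer: 3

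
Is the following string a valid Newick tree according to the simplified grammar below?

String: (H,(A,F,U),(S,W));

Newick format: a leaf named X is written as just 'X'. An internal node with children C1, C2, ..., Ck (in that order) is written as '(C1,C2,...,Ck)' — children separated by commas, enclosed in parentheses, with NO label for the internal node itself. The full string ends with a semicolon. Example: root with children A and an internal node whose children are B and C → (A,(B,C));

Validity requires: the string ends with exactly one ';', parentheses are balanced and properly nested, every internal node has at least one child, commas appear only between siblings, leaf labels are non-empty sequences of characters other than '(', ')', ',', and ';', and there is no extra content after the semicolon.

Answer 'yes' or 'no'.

Input: (H,(A,F,U),(S,W));
Paren balance: 3 '(' vs 3 ')' OK
Ends with single ';': True
Full parse: OK
Valid: True

Answer: yes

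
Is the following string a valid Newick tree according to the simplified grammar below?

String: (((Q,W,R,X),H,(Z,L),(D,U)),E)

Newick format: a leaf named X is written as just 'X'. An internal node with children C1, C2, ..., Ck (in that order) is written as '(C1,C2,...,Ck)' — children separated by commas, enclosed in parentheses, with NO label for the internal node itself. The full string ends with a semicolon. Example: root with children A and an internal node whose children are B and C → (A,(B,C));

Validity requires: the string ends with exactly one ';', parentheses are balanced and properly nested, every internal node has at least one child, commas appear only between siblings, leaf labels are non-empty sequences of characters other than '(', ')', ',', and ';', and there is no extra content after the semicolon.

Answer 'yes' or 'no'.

Answer: no

Derivation:
Input: (((Q,W,R,X),H,(Z,L),(D,U)),E)
Paren balance: 5 '(' vs 5 ')' OK
Ends with single ';': False
Full parse: FAILS (must end with ;)
Valid: False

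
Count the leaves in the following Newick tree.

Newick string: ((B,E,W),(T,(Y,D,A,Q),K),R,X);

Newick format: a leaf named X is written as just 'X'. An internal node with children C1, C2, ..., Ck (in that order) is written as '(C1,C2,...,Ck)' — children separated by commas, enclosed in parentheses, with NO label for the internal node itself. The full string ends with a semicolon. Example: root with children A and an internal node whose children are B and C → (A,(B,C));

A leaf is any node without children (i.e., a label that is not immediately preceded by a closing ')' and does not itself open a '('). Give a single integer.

Answer: 11

Derivation:
Newick: ((B,E,W),(T,(Y,D,A,Q),K),R,X);
Scan left-to-right; a leaf is any maximal label run not followed by '(':
  pos 2: leaf 'B' → count = 1
  pos 4: leaf 'E' → count = 2
  pos 6: leaf 'W' → count = 3
  pos 10: leaf 'T' → count = 4
  pos 13: leaf 'Y' → count = 5
  pos 15: leaf 'D' → count = 6
  pos 17: leaf 'A' → count = 7
  pos 19: leaf 'Q' → count = 8
  pos 22: leaf 'K' → count = 9
  pos 25: leaf 'R' → count = 10
  pos 27: leaf 'X' → count = 11
Total leaves: 11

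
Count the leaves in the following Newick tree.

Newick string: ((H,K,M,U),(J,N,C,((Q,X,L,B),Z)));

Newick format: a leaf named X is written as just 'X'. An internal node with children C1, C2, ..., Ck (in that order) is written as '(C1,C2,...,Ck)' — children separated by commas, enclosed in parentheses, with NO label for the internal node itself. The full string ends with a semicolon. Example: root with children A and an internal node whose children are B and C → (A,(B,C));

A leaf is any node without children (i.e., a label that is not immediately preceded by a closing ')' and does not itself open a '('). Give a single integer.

Answer: 12

Derivation:
Newick: ((H,K,M,U),(J,N,C,((Q,X,L,B),Z)));
Scan left-to-right; a leaf is any maximal label run not followed by '(':
  pos 2: leaf 'H' → count = 1
  pos 4: leaf 'K' → count = 2
  pos 6: leaf 'M' → count = 3
  pos 8: leaf 'U' → count = 4
  pos 12: leaf 'J' → count = 5
  pos 14: leaf 'N' → count = 6
  pos 16: leaf 'C' → count = 7
  pos 20: leaf 'Q' → count = 8
  pos 22: leaf 'X' → count = 9
  pos 24: leaf 'L' → count = 10
  pos 26: leaf 'B' → count = 11
  pos 29: leaf 'Z' → count = 12
Total leaves: 12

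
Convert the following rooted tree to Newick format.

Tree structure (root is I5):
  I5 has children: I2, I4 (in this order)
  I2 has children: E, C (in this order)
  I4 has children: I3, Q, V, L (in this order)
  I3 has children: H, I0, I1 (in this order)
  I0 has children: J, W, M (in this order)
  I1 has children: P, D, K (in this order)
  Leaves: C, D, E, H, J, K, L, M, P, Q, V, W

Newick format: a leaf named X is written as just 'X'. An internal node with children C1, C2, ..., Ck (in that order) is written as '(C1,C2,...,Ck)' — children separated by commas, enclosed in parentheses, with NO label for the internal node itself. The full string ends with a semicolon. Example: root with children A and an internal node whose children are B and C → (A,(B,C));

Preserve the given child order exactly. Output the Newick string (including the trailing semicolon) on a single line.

internal I5 with children ['I2', 'I4']
  internal I2 with children ['E', 'C']
    leaf 'E' → 'E'
    leaf 'C' → 'C'
  → '(E,C)'
  internal I4 with children ['I3', 'Q', 'V', 'L']
    internal I3 with children ['H', 'I0', 'I1']
      leaf 'H' → 'H'
      internal I0 with children ['J', 'W', 'M']
        leaf 'J' → 'J'
        leaf 'W' → 'W'
        leaf 'M' → 'M'
      → '(J,W,M)'
      internal I1 with children ['P', 'D', 'K']
        leaf 'P' → 'P'
        leaf 'D' → 'D'
        leaf 'K' → 'K'
      → '(P,D,K)'
    → '(H,(J,W,M),(P,D,K))'
    leaf 'Q' → 'Q'
    leaf 'V' → 'V'
    leaf 'L' → 'L'
  → '((H,(J,W,M),(P,D,K)),Q,V,L)'
→ '((E,C),((H,(J,W,M),(P,D,K)),Q,V,L))'
Final: ((E,C),((H,(J,W,M),(P,D,K)),Q,V,L));

Answer: ((E,C),((H,(J,W,M),(P,D,K)),Q,V,L));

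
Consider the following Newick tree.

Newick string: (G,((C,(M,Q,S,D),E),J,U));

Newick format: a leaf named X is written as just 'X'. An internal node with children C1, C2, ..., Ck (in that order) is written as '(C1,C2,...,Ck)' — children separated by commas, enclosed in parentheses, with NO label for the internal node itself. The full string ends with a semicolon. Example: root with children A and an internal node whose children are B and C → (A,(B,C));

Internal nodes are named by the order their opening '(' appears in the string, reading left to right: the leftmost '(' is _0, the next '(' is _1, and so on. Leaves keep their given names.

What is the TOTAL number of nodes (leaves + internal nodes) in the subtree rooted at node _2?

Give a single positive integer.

Answer: 8

Derivation:
Newick: (G,((C,(M,Q,S,D),E),J,U));
Locate _2: it is the '(' at position 4 (the 3rd '(' reading left to right).
Query: subtree rooted at _2
_2: subtree_size = 1 + 7
  C: subtree_size = 1 + 0
  _3: subtree_size = 1 + 4
    M: subtree_size = 1 + 0
    Q: subtree_size = 1 + 0
    S: subtree_size = 1 + 0
    D: subtree_size = 1 + 0
  E: subtree_size = 1 + 0
Total subtree size of _2: 8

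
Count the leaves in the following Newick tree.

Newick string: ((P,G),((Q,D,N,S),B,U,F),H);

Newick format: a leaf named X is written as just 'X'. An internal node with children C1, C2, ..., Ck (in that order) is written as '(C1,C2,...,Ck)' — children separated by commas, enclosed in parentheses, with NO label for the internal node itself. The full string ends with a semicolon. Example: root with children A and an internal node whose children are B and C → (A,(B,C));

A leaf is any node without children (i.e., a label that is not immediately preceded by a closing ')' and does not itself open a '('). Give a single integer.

Answer: 10

Derivation:
Newick: ((P,G),((Q,D,N,S),B,U,F),H);
Scan left-to-right; a leaf is any maximal label run not followed by '(':
  pos 2: leaf 'P' → count = 1
  pos 4: leaf 'G' → count = 2
  pos 9: leaf 'Q' → count = 3
  pos 11: leaf 'D' → count = 4
  pos 13: leaf 'N' → count = 5
  pos 15: leaf 'S' → count = 6
  pos 18: leaf 'B' → count = 7
  pos 20: leaf 'U' → count = 8
  pos 22: leaf 'F' → count = 9
  pos 25: leaf 'H' → count = 10
Total leaves: 10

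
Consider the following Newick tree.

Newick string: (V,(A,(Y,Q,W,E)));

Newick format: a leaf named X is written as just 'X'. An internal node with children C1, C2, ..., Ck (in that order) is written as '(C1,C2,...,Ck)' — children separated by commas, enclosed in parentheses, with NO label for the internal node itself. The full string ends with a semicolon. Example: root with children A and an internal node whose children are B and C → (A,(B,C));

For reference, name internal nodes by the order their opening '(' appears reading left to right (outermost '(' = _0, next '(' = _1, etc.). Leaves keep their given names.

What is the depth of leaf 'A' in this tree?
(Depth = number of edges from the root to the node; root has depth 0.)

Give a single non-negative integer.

Answer: 2

Derivation:
Newick: (V,(A,(Y,Q,W,E)));
Naming internals by '(' encounter order: outermost '(' = _0, next = _1, ...
Query node: A
Path from root: _0 -> _1 -> A
Depth of A: 2 (number of edges from root)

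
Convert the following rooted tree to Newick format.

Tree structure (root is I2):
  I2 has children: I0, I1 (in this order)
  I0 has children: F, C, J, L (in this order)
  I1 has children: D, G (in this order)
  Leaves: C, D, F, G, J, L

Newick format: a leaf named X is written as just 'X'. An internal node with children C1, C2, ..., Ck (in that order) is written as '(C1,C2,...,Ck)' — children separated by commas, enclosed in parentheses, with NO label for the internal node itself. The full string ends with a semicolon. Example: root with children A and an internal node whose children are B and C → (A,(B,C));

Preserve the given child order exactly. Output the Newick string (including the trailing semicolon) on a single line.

internal I2 with children ['I0', 'I1']
  internal I0 with children ['F', 'C', 'J', 'L']
    leaf 'F' → 'F'
    leaf 'C' → 'C'
    leaf 'J' → 'J'
    leaf 'L' → 'L'
  → '(F,C,J,L)'
  internal I1 with children ['D', 'G']
    leaf 'D' → 'D'
    leaf 'G' → 'G'
  → '(D,G)'
→ '((F,C,J,L),(D,G))'
Final: ((F,C,J,L),(D,G));

Answer: ((F,C,J,L),(D,G));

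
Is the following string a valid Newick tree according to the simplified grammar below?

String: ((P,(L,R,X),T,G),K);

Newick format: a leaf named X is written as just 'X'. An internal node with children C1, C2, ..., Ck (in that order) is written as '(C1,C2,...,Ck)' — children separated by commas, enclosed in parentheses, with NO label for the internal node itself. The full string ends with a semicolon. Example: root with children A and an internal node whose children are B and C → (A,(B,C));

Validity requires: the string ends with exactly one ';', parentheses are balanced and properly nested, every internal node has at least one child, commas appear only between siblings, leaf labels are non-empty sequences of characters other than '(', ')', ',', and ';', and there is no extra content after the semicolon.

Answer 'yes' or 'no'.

Answer: yes

Derivation:
Input: ((P,(L,R,X),T,G),K);
Paren balance: 3 '(' vs 3 ')' OK
Ends with single ';': True
Full parse: OK
Valid: True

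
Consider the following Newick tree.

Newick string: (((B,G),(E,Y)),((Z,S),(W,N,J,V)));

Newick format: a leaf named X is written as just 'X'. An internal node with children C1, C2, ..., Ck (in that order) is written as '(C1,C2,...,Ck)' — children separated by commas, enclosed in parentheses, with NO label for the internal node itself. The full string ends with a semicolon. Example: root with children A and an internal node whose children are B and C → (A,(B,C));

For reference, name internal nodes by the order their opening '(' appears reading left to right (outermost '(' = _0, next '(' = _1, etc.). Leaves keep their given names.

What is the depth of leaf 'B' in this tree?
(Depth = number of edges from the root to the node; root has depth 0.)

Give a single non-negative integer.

Answer: 3

Derivation:
Newick: (((B,G),(E,Y)),((Z,S),(W,N,J,V)));
Naming internals by '(' encounter order: outermost '(' = _0, next = _1, ...
Query node: B
Path from root: _0 -> _1 -> _2 -> B
Depth of B: 3 (number of edges from root)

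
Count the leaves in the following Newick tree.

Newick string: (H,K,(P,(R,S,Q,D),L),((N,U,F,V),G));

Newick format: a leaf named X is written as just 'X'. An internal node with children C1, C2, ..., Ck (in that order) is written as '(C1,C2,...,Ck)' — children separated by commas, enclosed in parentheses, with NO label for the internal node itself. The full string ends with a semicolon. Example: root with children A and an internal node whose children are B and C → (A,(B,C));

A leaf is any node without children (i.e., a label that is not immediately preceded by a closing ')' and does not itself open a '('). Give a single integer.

Answer: 13

Derivation:
Newick: (H,K,(P,(R,S,Q,D),L),((N,U,F,V),G));
Scan left-to-right; a leaf is any maximal label run not followed by '(':
  pos 1: leaf 'H' → count = 1
  pos 3: leaf 'K' → count = 2
  pos 6: leaf 'P' → count = 3
  pos 9: leaf 'R' → count = 4
  pos 11: leaf 'S' → count = 5
  pos 13: leaf 'Q' → count = 6
  pos 15: leaf 'D' → count = 7
  pos 18: leaf 'L' → count = 8
  pos 23: leaf 'N' → count = 9
  pos 25: leaf 'U' → count = 10
  pos 27: leaf 'F' → count = 11
  pos 29: leaf 'V' → count = 12
  pos 32: leaf 'G' → count = 13
Total leaves: 13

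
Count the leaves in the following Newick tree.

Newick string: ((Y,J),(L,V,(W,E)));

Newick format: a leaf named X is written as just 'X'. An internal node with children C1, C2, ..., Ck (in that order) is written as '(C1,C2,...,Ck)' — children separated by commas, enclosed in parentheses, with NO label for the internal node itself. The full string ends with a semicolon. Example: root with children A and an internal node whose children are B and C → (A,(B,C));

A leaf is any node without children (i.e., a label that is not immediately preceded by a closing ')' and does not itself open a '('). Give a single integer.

Answer: 6

Derivation:
Newick: ((Y,J),(L,V,(W,E)));
Scan left-to-right; a leaf is any maximal label run not followed by '(':
  pos 2: leaf 'Y' → count = 1
  pos 4: leaf 'J' → count = 2
  pos 8: leaf 'L' → count = 3
  pos 10: leaf 'V' → count = 4
  pos 13: leaf 'W' → count = 5
  pos 15: leaf 'E' → count = 6
Total leaves: 6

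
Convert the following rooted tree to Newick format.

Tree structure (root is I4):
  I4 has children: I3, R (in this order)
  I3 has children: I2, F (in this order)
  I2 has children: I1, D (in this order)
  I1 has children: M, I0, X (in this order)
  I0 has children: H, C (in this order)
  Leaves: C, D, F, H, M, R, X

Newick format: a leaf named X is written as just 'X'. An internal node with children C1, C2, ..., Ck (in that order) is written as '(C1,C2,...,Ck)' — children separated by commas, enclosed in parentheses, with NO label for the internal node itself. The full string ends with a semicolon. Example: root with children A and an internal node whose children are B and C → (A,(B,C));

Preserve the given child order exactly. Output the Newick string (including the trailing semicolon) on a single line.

Answer: ((((M,(H,C),X),D),F),R);

Derivation:
internal I4 with children ['I3', 'R']
  internal I3 with children ['I2', 'F']
    internal I2 with children ['I1', 'D']
      internal I1 with children ['M', 'I0', 'X']
        leaf 'M' → 'M'
        internal I0 with children ['H', 'C']
          leaf 'H' → 'H'
          leaf 'C' → 'C'
        → '(H,C)'
        leaf 'X' → 'X'
      → '(M,(H,C),X)'
      leaf 'D' → 'D'
    → '((M,(H,C),X),D)'
    leaf 'F' → 'F'
  → '(((M,(H,C),X),D),F)'
  leaf 'R' → 'R'
→ '((((M,(H,C),X),D),F),R)'
Final: ((((M,(H,C),X),D),F),R);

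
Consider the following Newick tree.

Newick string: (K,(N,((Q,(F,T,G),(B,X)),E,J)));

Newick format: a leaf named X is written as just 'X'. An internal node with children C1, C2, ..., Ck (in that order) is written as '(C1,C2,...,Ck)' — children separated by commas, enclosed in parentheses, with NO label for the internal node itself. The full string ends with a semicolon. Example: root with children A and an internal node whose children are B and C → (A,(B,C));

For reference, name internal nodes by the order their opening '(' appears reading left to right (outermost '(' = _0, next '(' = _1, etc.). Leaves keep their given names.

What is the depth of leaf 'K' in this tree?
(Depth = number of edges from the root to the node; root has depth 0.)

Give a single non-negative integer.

Answer: 1

Derivation:
Newick: (K,(N,((Q,(F,T,G),(B,X)),E,J)));
Naming internals by '(' encounter order: outermost '(' = _0, next = _1, ...
Query node: K
Path from root: _0 -> K
Depth of K: 1 (number of edges from root)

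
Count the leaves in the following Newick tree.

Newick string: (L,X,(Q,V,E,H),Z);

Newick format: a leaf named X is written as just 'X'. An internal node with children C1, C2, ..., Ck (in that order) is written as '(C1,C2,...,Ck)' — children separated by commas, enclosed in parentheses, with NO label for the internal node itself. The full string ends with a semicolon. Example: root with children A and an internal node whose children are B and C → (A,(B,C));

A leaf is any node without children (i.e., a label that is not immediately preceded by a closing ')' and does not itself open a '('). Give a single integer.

Answer: 7

Derivation:
Newick: (L,X,(Q,V,E,H),Z);
Scan left-to-right; a leaf is any maximal label run not followed by '(':
  pos 1: leaf 'L' → count = 1
  pos 3: leaf 'X' → count = 2
  pos 6: leaf 'Q' → count = 3
  pos 8: leaf 'V' → count = 4
  pos 10: leaf 'E' → count = 5
  pos 12: leaf 'H' → count = 6
  pos 15: leaf 'Z' → count = 7
Total leaves: 7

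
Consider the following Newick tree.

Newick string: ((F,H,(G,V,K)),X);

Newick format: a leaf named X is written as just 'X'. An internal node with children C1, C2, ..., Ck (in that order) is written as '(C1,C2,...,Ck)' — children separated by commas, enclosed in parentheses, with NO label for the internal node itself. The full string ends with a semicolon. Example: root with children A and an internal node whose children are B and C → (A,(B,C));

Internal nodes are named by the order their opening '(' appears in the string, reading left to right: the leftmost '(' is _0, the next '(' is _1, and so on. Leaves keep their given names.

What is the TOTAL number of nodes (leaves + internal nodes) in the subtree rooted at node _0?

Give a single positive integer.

Newick: ((F,H,(G,V,K)),X);
Locate _0: it is the '(' at position 0 (the 1st '(' reading left to right).
Query: subtree rooted at _0
_0: subtree_size = 1 + 8
  _1: subtree_size = 1 + 6
    F: subtree_size = 1 + 0
    H: subtree_size = 1 + 0
    _2: subtree_size = 1 + 3
      G: subtree_size = 1 + 0
      V: subtree_size = 1 + 0
      K: subtree_size = 1 + 0
  X: subtree_size = 1 + 0
Total subtree size of _0: 9

Answer: 9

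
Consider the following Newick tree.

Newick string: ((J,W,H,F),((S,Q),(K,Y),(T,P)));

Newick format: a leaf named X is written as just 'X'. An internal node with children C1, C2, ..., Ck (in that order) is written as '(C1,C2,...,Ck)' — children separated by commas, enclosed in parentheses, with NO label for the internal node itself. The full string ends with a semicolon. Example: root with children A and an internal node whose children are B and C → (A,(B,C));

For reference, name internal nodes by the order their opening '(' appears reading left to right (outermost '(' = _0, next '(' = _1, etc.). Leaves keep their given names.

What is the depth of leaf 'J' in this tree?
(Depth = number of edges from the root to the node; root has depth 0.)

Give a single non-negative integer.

Newick: ((J,W,H,F),((S,Q),(K,Y),(T,P)));
Naming internals by '(' encounter order: outermost '(' = _0, next = _1, ...
Query node: J
Path from root: _0 -> _1 -> J
Depth of J: 2 (number of edges from root)

Answer: 2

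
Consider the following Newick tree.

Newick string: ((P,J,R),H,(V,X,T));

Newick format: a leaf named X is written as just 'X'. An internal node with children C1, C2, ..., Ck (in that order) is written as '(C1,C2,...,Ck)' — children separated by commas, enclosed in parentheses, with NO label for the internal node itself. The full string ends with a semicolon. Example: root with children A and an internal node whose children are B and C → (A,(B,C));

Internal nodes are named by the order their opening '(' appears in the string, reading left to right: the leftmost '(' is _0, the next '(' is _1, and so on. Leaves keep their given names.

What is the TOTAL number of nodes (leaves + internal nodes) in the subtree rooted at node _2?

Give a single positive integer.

Answer: 4

Derivation:
Newick: ((P,J,R),H,(V,X,T));
Locate _2: it is the '(' at position 11 (the 3rd '(' reading left to right).
Query: subtree rooted at _2
_2: subtree_size = 1 + 3
  V: subtree_size = 1 + 0
  X: subtree_size = 1 + 0
  T: subtree_size = 1 + 0
Total subtree size of _2: 4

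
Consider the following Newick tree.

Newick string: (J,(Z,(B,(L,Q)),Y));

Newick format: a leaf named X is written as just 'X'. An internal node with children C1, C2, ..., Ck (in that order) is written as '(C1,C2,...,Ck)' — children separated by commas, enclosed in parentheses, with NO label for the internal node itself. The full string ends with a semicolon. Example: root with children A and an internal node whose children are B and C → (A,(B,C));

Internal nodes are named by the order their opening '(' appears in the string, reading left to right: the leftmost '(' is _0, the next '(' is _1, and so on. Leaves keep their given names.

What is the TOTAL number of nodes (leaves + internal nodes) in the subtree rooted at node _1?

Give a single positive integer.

Answer: 8

Derivation:
Newick: (J,(Z,(B,(L,Q)),Y));
Locate _1: it is the '(' at position 3 (the 2nd '(' reading left to right).
Query: subtree rooted at _1
_1: subtree_size = 1 + 7
  Z: subtree_size = 1 + 0
  _2: subtree_size = 1 + 4
    B: subtree_size = 1 + 0
    _3: subtree_size = 1 + 2
      L: subtree_size = 1 + 0
      Q: subtree_size = 1 + 0
  Y: subtree_size = 1 + 0
Total subtree size of _1: 8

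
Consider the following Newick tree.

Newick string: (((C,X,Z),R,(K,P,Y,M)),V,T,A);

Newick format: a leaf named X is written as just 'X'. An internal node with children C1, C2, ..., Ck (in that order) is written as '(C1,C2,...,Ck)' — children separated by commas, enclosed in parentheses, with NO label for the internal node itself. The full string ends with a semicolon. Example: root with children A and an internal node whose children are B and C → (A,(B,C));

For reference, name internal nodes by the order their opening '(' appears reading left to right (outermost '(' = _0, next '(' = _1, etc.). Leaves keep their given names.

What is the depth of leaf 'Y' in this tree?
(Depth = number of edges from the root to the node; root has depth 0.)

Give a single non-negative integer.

Answer: 3

Derivation:
Newick: (((C,X,Z),R,(K,P,Y,M)),V,T,A);
Naming internals by '(' encounter order: outermost '(' = _0, next = _1, ...
Query node: Y
Path from root: _0 -> _1 -> _3 -> Y
Depth of Y: 3 (number of edges from root)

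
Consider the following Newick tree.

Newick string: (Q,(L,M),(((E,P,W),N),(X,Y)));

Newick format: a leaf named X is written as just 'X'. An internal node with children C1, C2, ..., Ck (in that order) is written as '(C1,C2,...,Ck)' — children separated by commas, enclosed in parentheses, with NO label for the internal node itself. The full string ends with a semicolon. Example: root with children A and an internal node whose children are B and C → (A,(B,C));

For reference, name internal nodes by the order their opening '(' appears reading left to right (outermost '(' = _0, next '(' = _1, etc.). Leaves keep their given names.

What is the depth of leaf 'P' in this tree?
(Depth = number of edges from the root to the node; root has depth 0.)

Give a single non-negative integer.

Answer: 4

Derivation:
Newick: (Q,(L,M),(((E,P,W),N),(X,Y)));
Naming internals by '(' encounter order: outermost '(' = _0, next = _1, ...
Query node: P
Path from root: _0 -> _2 -> _3 -> _4 -> P
Depth of P: 4 (number of edges from root)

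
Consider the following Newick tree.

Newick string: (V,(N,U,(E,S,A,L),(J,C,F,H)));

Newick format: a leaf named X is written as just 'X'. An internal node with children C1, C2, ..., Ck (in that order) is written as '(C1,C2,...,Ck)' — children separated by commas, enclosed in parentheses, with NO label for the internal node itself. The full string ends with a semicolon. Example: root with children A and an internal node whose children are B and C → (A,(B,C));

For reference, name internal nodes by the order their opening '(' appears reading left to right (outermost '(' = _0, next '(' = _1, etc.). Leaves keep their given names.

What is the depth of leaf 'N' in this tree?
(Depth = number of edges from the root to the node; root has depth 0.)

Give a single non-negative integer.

Newick: (V,(N,U,(E,S,A,L),(J,C,F,H)));
Naming internals by '(' encounter order: outermost '(' = _0, next = _1, ...
Query node: N
Path from root: _0 -> _1 -> N
Depth of N: 2 (number of edges from root)

Answer: 2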